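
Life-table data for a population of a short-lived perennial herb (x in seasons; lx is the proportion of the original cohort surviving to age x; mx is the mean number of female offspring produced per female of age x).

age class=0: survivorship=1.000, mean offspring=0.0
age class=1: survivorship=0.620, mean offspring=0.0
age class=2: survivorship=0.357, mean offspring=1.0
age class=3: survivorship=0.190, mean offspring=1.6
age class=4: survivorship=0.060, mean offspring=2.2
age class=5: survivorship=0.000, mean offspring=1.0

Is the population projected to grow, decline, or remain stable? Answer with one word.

R0 = Σ lx·mx = 0 + 0 + 0.357 + 0.304 + 0.132 + 0 = 0.793
R0 < 1, so the population is declining.

declining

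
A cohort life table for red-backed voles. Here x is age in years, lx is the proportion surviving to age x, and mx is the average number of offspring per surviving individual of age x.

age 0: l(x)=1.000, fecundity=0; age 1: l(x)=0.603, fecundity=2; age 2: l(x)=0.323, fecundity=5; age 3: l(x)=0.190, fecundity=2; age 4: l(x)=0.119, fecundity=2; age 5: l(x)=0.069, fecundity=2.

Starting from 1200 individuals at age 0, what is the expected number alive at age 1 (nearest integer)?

Expected survivors = N0 · l_1 = 1200 × 0.603 = 723.6 → 724

724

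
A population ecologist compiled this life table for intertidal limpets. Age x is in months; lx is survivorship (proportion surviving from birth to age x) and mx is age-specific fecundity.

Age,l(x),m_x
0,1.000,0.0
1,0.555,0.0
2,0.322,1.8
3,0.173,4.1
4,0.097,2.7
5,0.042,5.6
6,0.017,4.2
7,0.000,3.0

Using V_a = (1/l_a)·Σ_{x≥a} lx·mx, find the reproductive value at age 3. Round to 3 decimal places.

lx·mx for x ≥ 3: 0.7093, 0.2619, 0.2352, 0.0714, 0 → sum = 1.2778
V_3 = 1.2778 / l_3 = 1.2778 / 0.173 = 7.386127… → 7.386

7.386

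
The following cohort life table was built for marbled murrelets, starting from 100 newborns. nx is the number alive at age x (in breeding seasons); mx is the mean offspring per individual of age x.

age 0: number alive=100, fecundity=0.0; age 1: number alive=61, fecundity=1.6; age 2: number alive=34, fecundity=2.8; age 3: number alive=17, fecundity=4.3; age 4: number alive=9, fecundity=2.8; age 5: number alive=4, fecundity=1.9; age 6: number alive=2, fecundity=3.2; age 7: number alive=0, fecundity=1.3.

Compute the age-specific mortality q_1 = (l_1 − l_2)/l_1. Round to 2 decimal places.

0.44

lx = nx/n0 = nx/100: 1, 0.61, 0.34, 0.17, 0.09, 0.04, 0.02, 0
q_1 = (l_1 − l_2) / l_1 = (0.61 − 0.34) / 0.61
     = 0.27 / 0.61 = 0.442623… → 0.44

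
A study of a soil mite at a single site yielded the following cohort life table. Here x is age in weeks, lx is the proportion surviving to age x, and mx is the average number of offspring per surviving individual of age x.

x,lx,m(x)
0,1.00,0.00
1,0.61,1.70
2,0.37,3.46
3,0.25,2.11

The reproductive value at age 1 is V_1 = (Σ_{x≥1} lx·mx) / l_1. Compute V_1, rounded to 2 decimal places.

lx·mx for x ≥ 1: 1.037, 1.2802, 0.5275 → sum = 2.8447
V_1 = 2.8447 / l_1 = 2.8447 / 0.61 = 4.663443… → 4.66

4.66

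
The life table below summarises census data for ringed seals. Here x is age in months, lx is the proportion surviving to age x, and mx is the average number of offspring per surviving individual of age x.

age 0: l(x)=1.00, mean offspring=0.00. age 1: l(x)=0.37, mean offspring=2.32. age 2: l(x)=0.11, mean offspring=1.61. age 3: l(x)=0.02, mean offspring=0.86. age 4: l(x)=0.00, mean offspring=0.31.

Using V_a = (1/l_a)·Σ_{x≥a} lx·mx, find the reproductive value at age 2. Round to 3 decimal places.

lx·mx for x ≥ 2: 0.1771, 0.0172, 0 → sum = 0.1943
V_2 = 0.1943 / l_2 = 0.1943 / 0.11 = 1.766364… → 1.766

1.766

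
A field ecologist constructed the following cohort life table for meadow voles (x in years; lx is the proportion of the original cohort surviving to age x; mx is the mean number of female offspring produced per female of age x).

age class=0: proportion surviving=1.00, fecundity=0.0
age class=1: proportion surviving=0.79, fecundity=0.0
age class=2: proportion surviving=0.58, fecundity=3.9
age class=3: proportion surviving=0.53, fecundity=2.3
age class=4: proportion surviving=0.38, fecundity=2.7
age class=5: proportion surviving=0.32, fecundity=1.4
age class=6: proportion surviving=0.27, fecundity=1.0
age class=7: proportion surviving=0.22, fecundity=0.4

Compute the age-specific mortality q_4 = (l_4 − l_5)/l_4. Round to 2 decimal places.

0.16

q_4 = (l_4 − l_5) / l_4 = (0.38 − 0.32) / 0.38
     = 0.06 / 0.38 = 0.157895… → 0.16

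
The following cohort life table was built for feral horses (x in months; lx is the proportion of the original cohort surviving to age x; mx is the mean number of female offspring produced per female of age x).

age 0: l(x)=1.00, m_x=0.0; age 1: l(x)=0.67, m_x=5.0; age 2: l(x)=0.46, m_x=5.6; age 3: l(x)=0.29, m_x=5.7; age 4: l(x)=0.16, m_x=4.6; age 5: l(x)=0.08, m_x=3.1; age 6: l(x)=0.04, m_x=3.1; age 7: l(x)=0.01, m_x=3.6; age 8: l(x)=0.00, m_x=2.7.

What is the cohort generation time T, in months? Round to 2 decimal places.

lx·mx: 0, 3.35, 2.576, 1.653, 0.736, 0.248, 0.124, 0.036, 0 → R0 = 8.723
x·lx·mx: 0, 3.35, 5.152, 4.959, 2.944, 1.24, 0.744, 0.252, 0 → Σ = 18.641
T = 18.641 / 8.723 = 2.136994… → 2.14

2.14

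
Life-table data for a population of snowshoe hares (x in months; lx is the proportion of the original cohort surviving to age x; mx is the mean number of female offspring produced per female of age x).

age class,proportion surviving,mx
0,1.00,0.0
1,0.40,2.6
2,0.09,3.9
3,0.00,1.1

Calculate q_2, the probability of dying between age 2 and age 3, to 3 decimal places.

1.000

q_2 = (l_2 − l_3) / l_2 = (0.09 − 0) / 0.09
     = 0.09 / 0.09 = 1 → 1.000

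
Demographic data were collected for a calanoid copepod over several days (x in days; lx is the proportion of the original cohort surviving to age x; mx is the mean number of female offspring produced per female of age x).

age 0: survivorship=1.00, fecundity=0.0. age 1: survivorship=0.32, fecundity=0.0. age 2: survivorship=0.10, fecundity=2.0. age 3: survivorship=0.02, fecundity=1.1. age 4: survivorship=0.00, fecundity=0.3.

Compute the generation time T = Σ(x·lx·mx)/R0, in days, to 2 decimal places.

2.10

lx·mx: 0, 0, 0.2, 0.022, 0 → R0 = 0.222
x·lx·mx: 0, 0, 0.4, 0.066, 0 → Σ = 0.466
T = 0.466 / 0.222 = 2.099099… → 2.10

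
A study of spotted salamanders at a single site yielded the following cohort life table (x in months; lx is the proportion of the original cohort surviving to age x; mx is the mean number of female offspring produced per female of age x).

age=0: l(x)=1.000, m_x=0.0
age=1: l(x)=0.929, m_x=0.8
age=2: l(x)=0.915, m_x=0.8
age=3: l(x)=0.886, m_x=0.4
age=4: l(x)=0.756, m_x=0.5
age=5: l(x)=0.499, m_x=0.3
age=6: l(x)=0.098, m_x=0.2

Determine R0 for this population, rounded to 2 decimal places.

2.38

lx·mx by age: 0, 0.7432, 0.732, 0.3544, 0.378, 0.1497, 0.0196
R0 = Σ lx·mx = 2.3769 → 2.38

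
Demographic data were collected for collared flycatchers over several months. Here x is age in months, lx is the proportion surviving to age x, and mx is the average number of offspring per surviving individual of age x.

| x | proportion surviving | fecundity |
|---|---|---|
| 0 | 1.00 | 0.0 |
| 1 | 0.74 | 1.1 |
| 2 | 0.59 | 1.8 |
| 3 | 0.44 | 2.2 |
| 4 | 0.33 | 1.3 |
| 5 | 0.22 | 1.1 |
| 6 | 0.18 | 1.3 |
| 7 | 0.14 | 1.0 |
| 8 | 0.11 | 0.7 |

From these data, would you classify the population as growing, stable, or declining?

R0 = Σ lx·mx = 0 + 0.814 + 1.062 + 0.968 + 0.429 + 0.242 + 0.234 + 0.14 + 0.077 = 3.966
R0 > 1, so the population is growing.

growing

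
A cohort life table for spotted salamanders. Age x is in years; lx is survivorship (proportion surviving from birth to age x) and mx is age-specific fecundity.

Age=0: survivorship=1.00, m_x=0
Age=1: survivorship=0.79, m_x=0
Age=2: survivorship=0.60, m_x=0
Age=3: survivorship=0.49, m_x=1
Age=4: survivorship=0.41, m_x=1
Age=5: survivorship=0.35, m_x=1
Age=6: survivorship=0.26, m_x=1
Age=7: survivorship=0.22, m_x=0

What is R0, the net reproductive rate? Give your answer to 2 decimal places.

lx·mx by age: 0, 0, 0, 0.49, 0.41, 0.35, 0.26, 0
R0 = Σ lx·mx = 1.51 → 1.51

1.51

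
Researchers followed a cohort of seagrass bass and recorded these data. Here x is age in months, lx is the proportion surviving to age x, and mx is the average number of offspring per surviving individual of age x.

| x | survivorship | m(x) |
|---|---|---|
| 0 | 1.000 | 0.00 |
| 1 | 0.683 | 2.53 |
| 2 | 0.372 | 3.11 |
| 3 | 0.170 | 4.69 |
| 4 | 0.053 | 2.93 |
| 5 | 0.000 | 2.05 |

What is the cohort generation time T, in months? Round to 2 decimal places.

lx·mx: 0, 1.72799, 1.15692, 0.7973, 0.15529, 0 → R0 = 3.8375
x·lx·mx: 0, 1.72799, 2.31384, 2.3919, 0.62116, 0 → Σ = 7.05489
T = 7.05489 / 3.8375 = 1.838408… → 1.84

1.84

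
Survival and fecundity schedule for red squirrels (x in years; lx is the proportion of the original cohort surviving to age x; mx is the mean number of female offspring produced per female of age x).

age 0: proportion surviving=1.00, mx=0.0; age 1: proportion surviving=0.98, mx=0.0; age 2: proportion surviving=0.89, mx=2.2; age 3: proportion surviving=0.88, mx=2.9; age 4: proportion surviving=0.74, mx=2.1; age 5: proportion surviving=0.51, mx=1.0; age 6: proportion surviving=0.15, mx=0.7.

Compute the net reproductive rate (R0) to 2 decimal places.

lx·mx by age: 0, 0, 1.958, 2.552, 1.554, 0.51, 0.105
R0 = Σ lx·mx = 6.679 → 6.68

6.68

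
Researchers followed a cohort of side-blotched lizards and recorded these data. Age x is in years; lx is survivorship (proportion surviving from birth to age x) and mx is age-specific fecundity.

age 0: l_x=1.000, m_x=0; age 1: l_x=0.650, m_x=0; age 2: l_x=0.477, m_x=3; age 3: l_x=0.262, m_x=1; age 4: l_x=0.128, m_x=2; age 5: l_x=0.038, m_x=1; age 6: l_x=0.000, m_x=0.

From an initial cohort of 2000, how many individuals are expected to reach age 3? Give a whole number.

524

Expected survivors = N0 · l_3 = 2000 × 0.262 = 524 → 524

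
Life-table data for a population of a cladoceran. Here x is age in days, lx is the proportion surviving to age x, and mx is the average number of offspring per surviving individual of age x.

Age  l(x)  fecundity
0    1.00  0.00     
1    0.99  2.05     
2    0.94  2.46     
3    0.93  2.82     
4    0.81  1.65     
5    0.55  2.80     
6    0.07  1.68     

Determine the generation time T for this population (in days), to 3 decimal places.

lx·mx: 0, 2.0295, 2.3124, 2.6226, 1.3365, 1.54, 0.1176 → R0 = 9.9586
x·lx·mx: 0, 2.0295, 4.6248, 7.8678, 5.346, 7.7, 0.7056 → Σ = 28.2737
T = 28.2737 / 9.9586 = 2.839124… → 2.839

2.839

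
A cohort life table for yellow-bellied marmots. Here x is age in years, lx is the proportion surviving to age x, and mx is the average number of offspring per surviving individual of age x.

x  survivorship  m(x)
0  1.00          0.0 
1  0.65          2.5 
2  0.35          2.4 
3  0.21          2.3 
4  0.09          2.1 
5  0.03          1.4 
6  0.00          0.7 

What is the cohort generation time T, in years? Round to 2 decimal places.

lx·mx: 0, 1.625, 0.84, 0.483, 0.189, 0.042, 0 → R0 = 3.179
x·lx·mx: 0, 1.625, 1.68, 1.449, 0.756, 0.21, 0 → Σ = 5.72
T = 5.72 / 3.179 = 1.799308… → 1.80

1.80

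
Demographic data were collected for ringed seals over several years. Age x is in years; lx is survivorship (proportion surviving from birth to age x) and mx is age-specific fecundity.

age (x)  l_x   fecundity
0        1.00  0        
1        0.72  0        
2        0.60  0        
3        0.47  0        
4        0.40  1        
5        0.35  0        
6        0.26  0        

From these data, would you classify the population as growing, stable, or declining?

R0 = Σ lx·mx = 0 + 0 + 0 + 0 + 0.4 + 0 + 0 = 0.4
R0 < 1, so the population is declining.

declining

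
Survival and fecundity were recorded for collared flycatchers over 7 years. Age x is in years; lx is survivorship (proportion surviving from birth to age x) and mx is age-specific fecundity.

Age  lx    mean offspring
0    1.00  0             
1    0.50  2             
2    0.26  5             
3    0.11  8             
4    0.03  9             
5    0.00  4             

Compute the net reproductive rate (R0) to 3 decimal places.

3.450

lx·mx by age: 0, 1, 1.3, 0.88, 0.27, 0
R0 = Σ lx·mx = 3.45 → 3.450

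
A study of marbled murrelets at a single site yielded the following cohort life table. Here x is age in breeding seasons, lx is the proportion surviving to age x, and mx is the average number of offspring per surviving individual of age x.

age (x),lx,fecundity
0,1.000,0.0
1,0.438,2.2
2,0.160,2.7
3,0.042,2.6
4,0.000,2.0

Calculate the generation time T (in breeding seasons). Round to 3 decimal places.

lx·mx: 0, 0.9636, 0.432, 0.1092, 0 → R0 = 1.5048
x·lx·mx: 0, 0.9636, 0.864, 0.3276, 0 → Σ = 2.1552
T = 2.1552 / 1.5048 = 1.432217… → 1.432

1.432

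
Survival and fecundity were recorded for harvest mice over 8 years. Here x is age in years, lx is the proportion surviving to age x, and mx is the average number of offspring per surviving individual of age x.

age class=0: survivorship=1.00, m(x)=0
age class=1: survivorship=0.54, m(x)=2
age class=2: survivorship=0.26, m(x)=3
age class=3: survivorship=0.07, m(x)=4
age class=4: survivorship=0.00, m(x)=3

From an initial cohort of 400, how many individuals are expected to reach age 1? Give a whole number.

Expected survivors = N0 · l_1 = 400 × 0.54 = 216 → 216

216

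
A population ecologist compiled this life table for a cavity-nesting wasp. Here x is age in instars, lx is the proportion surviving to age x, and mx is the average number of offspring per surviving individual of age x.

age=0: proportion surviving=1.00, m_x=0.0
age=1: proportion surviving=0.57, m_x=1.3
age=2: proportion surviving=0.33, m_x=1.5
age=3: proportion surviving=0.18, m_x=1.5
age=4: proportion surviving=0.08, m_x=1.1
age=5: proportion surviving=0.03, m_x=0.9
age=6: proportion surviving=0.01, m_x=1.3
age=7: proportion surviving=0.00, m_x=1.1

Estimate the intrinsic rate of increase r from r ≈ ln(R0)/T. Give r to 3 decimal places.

0.258

R0 = Σ lx·mx = 0 + 0.741 + 0.495 + 0.27 + 0.088 + 0.027 + 0.013 + 0 = 1.634
Σ x·lx·mx = 3.106; T = 3.106/1.634 = 1.90086…
r ≈ ln(R0)/T = ln(1.634)/1.90086… = 0.25832… → 0.258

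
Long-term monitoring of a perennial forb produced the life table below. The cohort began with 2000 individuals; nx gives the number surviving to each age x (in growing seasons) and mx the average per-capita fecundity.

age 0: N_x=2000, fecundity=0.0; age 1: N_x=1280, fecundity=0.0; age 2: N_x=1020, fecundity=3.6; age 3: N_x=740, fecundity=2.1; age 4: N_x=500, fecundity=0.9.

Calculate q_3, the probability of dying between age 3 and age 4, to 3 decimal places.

0.324

lx = nx/n0 = nx/2000: 1, 0.64, 0.51, 0.37, 0.25
q_3 = (l_3 − l_4) / l_3 = (0.37 − 0.25) / 0.37
     = 0.12 / 0.37 = 0.324324… → 0.324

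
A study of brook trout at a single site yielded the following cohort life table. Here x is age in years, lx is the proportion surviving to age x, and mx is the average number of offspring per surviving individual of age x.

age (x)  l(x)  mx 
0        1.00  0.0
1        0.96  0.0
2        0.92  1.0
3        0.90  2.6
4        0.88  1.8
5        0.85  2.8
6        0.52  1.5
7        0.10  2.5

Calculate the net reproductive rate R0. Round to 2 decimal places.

lx·mx by age: 0, 0, 0.92, 2.34, 1.584, 2.38, 0.78, 0.25
R0 = Σ lx·mx = 8.254 → 8.25

8.25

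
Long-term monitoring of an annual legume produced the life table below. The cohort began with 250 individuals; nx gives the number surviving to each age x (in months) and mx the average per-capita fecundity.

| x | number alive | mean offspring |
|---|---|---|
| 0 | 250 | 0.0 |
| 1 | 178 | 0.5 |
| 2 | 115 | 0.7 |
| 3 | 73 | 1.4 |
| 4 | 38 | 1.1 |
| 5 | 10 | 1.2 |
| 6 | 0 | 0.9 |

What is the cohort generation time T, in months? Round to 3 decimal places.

2.408

lx = nx/n0 = nx/250: 1, 0.712, 0.46, 0.292, 0.152, 0.04, 0
lx·mx: 0, 0.356, 0.322, 0.4088, 0.1672, 0.048, 0 → R0 = 1.302
x·lx·mx: 0, 0.356, 0.644, 1.2264, 0.6688, 0.24, 0 → Σ = 3.1352
T = 3.1352 / 1.302 = 2.407988… → 2.408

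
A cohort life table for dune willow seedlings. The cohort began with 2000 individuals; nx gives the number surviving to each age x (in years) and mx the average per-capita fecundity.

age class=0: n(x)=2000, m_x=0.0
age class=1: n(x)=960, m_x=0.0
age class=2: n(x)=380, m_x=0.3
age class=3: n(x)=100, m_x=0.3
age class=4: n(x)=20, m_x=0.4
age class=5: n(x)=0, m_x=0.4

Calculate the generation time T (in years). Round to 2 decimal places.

lx = nx/n0 = nx/2000: 1, 0.48, 0.19, 0.05, 0.01, 0
lx·mx: 0, 0, 0.057, 0.015, 0.004, 0 → R0 = 0.076
x·lx·mx: 0, 0, 0.114, 0.045, 0.016, 0 → Σ = 0.175
T = 0.175 / 0.076 = 2.302632… → 2.30

2.30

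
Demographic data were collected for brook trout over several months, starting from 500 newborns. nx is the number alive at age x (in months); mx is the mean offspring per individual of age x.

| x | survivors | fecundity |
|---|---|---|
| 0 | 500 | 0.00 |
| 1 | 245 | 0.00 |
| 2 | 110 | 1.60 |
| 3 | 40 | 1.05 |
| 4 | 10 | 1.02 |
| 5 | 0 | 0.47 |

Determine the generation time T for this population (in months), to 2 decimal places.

lx = nx/n0 = nx/500: 1, 0.49, 0.22, 0.08, 0.02, 0
lx·mx: 0, 0, 0.352, 0.084, 0.0204, 0 → R0 = 0.4564
x·lx·mx: 0, 0, 0.704, 0.252, 0.0816, 0 → Σ = 1.0376
T = 1.0376 / 0.4564 = 2.273444… → 2.27

2.27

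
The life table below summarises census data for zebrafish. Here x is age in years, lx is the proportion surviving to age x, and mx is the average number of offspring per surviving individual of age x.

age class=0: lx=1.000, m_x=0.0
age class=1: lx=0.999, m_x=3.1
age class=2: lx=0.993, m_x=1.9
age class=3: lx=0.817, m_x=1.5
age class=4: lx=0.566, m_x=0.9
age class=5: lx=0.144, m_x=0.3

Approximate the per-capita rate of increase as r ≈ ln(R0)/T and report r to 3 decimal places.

R0 = Σ lx·mx = 0 + 3.0969 + 1.8867 + 1.2255 + 0.5094 + 0.0432 = 6.7617
Σ x·lx·mx = 12.8004; T = 12.8004/6.7617 = 1.89307…
r ≈ ln(R0)/T = ln(6.7617)/1.89307… = 1.00961… → 1.010

1.010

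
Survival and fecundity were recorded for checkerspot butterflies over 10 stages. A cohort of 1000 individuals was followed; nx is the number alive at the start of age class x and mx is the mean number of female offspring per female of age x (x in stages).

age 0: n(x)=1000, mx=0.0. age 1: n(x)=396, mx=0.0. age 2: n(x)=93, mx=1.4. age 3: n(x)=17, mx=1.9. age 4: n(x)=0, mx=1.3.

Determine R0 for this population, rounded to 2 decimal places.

lx = nx/n0 = nx/1000: 1, 0.396, 0.093, 0.017, 0
lx·mx by age: 0, 0, 0.1302, 0.0323, 0
R0 = Σ lx·mx = 0.1625 → 0.16

0.16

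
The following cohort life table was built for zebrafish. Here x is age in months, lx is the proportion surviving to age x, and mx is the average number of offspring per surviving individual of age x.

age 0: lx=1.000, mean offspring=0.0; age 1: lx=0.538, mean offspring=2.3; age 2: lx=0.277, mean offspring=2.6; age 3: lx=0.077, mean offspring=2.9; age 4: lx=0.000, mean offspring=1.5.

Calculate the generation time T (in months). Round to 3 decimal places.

1.535

lx·mx: 0, 1.2374, 0.7202, 0.2233, 0 → R0 = 2.1809
x·lx·mx: 0, 1.2374, 1.4404, 0.6699, 0 → Σ = 3.3477
T = 3.3477 / 2.1809 = 1.535008… → 1.535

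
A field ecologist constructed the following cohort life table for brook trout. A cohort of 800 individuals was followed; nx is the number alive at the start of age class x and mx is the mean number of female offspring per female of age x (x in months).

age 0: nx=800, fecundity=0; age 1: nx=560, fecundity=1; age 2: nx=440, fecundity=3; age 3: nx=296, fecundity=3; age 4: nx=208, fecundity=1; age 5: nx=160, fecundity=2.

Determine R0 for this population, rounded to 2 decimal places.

4.12

lx = nx/n0 = nx/800: 1, 0.7, 0.55, 0.37, 0.26, 0.2
lx·mx by age: 0, 0.7, 1.65, 1.11, 0.26, 0.4
R0 = Σ lx·mx = 4.12 → 4.12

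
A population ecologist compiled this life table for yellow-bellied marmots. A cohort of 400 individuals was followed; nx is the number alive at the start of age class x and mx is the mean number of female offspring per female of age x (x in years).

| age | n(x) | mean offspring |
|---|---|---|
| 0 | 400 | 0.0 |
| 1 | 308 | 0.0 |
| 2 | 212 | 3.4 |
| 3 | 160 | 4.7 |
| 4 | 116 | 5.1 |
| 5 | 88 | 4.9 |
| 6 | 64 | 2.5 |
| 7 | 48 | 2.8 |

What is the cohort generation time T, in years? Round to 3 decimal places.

3.628

lx = nx/n0 = nx/400: 1, 0.77, 0.53, 0.4, 0.29, 0.22, 0.16, 0.12
lx·mx: 0, 0, 1.802, 1.88, 1.479, 1.078, 0.4, 0.336 → R0 = 6.975
x·lx·mx: 0, 0, 3.604, 5.64, 5.916, 5.39, 2.4, 2.352 → Σ = 25.302
T = 25.302 / 6.975 = 3.627527… → 3.628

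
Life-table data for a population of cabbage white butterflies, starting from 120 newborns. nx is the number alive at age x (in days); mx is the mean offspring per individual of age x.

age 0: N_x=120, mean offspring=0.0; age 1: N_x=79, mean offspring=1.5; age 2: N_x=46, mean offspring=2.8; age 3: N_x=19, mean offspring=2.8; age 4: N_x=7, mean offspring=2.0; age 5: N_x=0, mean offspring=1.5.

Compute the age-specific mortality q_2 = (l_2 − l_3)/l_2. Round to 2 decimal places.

lx = nx/n0 = nx/120: 1, 0.65833…, 0.38333…, 0.15833…, 0.05833…, 0
q_2 = (l_2 − l_3) / l_2 = (0.383333… − 0.158333…) / 0.383333…
     = 0.225… / 0.383333… = 0.586957… → 0.59

0.59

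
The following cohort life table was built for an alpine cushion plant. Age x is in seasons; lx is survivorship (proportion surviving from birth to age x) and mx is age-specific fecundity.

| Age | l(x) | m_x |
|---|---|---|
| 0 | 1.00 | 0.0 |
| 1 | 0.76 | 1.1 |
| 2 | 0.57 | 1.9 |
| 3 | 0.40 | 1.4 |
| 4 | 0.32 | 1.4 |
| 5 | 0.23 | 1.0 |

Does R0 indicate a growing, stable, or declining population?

R0 = Σ lx·mx = 0 + 0.836 + 1.083 + 0.56 + 0.448 + 0.23 = 3.157
R0 > 1, so the population is growing.

growing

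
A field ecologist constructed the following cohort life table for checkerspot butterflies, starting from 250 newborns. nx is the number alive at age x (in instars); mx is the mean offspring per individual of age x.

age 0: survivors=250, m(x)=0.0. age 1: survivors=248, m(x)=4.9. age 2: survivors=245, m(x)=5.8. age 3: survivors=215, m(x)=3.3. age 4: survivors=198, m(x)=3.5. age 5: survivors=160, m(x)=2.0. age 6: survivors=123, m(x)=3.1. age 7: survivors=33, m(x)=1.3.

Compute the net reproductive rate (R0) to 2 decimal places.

19.13

lx = nx/n0 = nx/250: 1, 0.992, 0.98, 0.86, 0.792, 0.64, 0.492, 0.132
lx·mx by age: 0, 4.8608, 5.684, 2.838, 2.772, 1.28, 1.5252, 0.1716
R0 = Σ lx·mx = 19.1316 → 19.13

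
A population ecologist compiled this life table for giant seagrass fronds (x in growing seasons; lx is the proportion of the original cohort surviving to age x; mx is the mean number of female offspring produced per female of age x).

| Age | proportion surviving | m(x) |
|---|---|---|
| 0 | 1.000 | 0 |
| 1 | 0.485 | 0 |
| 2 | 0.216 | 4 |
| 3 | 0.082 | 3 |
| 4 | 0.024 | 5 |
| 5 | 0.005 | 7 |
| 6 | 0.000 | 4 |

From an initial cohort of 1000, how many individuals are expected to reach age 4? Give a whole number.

Expected survivors = N0 · l_4 = 1000 × 0.024 = 24 → 24

24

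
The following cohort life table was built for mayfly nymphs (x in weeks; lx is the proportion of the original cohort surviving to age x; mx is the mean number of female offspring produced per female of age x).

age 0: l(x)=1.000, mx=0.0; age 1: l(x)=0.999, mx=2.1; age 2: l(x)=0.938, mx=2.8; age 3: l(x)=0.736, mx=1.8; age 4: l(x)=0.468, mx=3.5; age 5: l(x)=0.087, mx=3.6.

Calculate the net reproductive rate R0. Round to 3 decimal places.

lx·mx by age: 0, 2.0979, 2.6264, 1.3248, 1.638, 0.3132
R0 = Σ lx·mx = 8.0003 → 8.000

8.000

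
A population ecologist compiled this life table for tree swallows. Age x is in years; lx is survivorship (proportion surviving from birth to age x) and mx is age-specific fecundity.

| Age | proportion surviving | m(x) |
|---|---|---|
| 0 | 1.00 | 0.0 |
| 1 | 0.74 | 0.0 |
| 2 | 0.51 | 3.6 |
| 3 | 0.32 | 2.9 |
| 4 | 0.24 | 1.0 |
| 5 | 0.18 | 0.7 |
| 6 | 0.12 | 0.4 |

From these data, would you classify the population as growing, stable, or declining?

growing

R0 = Σ lx·mx = 0 + 0 + 1.836 + 0.928 + 0.24 + 0.126 + 0.048 = 3.178
R0 > 1, so the population is growing.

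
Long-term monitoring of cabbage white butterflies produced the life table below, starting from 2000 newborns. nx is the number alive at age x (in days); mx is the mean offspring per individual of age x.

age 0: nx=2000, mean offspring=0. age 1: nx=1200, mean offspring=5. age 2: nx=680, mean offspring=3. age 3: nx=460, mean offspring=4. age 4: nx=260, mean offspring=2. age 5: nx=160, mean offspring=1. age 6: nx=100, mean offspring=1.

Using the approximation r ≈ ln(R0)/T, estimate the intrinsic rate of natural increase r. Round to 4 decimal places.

lx = nx/n0 = nx/2000: 1, 0.6, 0.34, 0.23, 0.13, 0.08, 0.05
R0 = Σ lx·mx = 0 + 3 + 1.02 + 0.92 + 0.26 + 0.08 + 0.05 = 5.33
Σ x·lx·mx = 9.54; T = 9.54/5.33 = 1.78987…
r ≈ ln(R0)/T = ln(5.33)/1.78987… = 0.934902… → 0.9349

0.9349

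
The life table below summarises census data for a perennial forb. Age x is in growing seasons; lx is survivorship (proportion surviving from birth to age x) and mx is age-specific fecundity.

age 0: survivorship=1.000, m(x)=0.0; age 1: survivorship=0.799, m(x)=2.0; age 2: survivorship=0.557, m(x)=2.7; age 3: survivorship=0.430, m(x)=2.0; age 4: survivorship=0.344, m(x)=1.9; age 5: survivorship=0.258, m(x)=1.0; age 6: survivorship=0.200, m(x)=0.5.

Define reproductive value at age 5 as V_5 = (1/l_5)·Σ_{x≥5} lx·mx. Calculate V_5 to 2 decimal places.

1.39

lx·mx for x ≥ 5: 0.258, 0.1 → sum = 0.358
V_5 = 0.358 / l_5 = 0.358 / 0.258 = 1.387597… → 1.39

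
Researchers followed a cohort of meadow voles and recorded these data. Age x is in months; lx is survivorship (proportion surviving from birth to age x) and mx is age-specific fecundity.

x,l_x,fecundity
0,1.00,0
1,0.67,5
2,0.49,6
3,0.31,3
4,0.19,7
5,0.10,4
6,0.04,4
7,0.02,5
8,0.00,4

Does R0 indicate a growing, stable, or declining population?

growing

R0 = Σ lx·mx = 0 + 3.35 + 2.94 + 0.93 + 1.33 + 0.4 + 0.16 + 0.1 + 0 = 9.21
R0 > 1, so the population is growing.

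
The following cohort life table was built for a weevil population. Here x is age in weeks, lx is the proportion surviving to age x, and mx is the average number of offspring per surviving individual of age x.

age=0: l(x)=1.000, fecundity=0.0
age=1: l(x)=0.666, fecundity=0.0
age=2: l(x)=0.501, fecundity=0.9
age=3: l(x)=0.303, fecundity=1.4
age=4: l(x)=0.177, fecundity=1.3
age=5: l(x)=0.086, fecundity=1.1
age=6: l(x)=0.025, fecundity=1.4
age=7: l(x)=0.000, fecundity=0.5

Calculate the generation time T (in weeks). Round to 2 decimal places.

3.06

lx·mx: 0, 0, 0.4509, 0.4242, 0.2301, 0.0946, 0.035, 0 → R0 = 1.2348
x·lx·mx: 0, 0, 0.9018, 1.2726, 0.9204, 0.473, 0.21, 0 → Σ = 3.7778
T = 3.7778 / 1.2348 = 3.059443… → 3.06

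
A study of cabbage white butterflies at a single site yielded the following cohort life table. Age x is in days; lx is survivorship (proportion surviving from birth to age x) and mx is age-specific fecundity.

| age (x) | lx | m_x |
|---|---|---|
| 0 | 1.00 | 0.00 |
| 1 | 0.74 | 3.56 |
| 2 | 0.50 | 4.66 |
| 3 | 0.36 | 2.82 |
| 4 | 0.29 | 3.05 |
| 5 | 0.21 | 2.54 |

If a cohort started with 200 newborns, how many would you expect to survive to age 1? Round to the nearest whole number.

148

Expected survivors = N0 · l_1 = 200 × 0.74 = 148 → 148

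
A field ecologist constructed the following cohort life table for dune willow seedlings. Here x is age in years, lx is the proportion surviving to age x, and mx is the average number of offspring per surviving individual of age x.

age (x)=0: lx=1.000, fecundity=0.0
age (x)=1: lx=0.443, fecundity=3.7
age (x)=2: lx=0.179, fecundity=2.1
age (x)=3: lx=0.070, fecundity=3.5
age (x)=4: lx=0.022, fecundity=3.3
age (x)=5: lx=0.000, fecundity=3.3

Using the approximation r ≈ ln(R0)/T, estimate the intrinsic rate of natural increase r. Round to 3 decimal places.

0.578

R0 = Σ lx·mx = 0 + 1.6391 + 0.3759 + 0.245 + 0.0726 + 0 = 2.3326
Σ x·lx·mx = 3.4163; T = 3.4163/2.3326 = 1.46459…
r ≈ ln(R0)/T = ln(2.3326)/1.46459… = 0.57831… → 0.578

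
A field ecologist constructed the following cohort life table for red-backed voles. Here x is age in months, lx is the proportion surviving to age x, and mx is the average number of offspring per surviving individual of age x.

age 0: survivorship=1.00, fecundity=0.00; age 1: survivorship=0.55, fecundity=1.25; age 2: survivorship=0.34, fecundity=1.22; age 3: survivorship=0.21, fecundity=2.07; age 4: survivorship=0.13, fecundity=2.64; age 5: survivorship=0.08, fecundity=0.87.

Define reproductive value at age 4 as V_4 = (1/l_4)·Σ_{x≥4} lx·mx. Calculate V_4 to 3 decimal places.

lx·mx for x ≥ 4: 0.3432, 0.0696 → sum = 0.4128
V_4 = 0.4128 / l_4 = 0.4128 / 0.13 = 3.175385… → 3.175

3.175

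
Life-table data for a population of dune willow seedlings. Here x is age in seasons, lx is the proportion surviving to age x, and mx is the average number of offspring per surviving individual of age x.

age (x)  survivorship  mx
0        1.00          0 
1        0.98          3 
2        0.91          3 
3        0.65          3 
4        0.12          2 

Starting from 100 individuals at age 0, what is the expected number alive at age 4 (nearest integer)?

Expected survivors = N0 · l_4 = 100 × 0.12 = 12 → 12

12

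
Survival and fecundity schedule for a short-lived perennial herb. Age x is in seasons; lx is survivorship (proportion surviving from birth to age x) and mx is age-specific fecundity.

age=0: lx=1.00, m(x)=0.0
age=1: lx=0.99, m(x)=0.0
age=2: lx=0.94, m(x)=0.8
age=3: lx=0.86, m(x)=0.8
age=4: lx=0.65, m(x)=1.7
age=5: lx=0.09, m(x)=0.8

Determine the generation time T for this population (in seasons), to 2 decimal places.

3.19

lx·mx: 0, 0, 0.752, 0.688, 1.105, 0.072 → R0 = 2.617
x·lx·mx: 0, 0, 1.504, 2.064, 4.42, 0.36 → Σ = 8.348
T = 8.348 / 2.617 = 3.189912… → 3.19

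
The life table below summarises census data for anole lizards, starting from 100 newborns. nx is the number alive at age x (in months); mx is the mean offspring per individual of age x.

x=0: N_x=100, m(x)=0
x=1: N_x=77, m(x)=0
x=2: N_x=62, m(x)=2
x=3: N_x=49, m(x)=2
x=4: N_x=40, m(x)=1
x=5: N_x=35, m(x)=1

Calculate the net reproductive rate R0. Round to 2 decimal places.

lx = nx/n0 = nx/100: 1, 0.77, 0.62, 0.49, 0.4, 0.35
lx·mx by age: 0, 0, 1.24, 0.98, 0.4, 0.35
R0 = Σ lx·mx = 2.97 → 2.97

2.97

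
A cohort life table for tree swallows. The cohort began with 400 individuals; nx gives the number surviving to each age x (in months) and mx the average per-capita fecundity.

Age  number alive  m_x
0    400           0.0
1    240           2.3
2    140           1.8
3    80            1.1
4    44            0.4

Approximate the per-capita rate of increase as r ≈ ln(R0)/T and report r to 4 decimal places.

lx = nx/n0 = nx/400: 1, 0.6, 0.35, 0.2, 0.11
R0 = Σ lx·mx = 0 + 1.38 + 0.63 + 0.22 + 0.044 = 2.274
Σ x·lx·mx = 3.476; T = 3.476/2.274 = 1.52858…
r ≈ ln(R0)/T = ln(2.274)/1.52858… = 0.537452… → 0.5375

0.5375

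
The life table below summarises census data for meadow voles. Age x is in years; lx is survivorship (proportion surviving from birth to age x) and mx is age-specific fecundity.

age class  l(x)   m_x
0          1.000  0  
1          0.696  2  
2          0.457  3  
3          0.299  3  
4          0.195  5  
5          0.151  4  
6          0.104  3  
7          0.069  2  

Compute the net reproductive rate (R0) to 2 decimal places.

lx·mx by age: 0, 1.392, 1.371, 0.897, 0.975, 0.604, 0.312, 0.138
R0 = Σ lx·mx = 5.689 → 5.69

5.69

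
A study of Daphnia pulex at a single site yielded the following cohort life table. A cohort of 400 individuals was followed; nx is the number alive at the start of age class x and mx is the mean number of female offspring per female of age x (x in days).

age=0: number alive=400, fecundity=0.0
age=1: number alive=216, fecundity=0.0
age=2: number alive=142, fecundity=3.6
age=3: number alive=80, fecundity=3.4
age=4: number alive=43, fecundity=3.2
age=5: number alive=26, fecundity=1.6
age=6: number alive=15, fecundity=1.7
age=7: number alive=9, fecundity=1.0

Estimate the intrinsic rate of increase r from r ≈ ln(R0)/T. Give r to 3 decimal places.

0.324

lx = nx/n0 = nx/400: 1, 0.54, 0.355, 0.2, 0.1075, 0.065, 0.0375, 0.0225
R0 = Σ lx·mx = 0 + 0 + 1.278 + 0.68 + 0.344 + 0.104 + 0.06375 + 0.0225 = 2.49225
Σ x·lx·mx = 7.032; T = 7.032/2.49225 = 2.82155…
r ≈ ln(R0)/T = ln(2.49225)/2.82155… = 0.32365… → 0.324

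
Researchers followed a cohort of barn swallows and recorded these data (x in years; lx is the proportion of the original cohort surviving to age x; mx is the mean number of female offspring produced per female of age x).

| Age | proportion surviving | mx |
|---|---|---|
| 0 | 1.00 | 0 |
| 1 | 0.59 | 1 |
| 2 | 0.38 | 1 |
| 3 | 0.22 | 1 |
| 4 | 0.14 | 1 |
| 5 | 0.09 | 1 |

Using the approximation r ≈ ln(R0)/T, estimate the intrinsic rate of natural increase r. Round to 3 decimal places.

R0 = Σ lx·mx = 0 + 0.59 + 0.38 + 0.22 + 0.14 + 0.09 = 1.42
Σ x·lx·mx = 3.02; T = 3.02/1.42 = 2.12676…
r ≈ ln(R0)/T = ln(1.42)/2.12676… = 0.16488… → 0.165

0.165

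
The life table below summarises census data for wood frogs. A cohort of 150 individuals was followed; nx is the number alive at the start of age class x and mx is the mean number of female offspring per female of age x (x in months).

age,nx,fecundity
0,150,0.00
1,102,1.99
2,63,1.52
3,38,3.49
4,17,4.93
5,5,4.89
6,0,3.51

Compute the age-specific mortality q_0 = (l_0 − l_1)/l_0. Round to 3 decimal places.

lx = nx/n0 = nx/150: 1, 0.68, 0.42, 0.25333…, 0.11333…, 0.03333…, 0
q_0 = (l_0 − l_1) / l_0 = (1 − 0.68) / 1
     = 0.32 / 1 = 0.32 → 0.320

0.320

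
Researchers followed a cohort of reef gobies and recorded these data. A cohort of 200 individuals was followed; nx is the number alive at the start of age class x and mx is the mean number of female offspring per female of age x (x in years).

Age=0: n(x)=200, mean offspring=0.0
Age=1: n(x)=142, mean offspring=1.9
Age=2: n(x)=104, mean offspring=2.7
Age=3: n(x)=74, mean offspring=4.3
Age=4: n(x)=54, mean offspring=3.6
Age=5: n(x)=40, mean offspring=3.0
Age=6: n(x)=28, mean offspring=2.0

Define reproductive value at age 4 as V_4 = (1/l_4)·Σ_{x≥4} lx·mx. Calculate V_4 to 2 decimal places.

lx = nx/n0 = nx/200: 1, 0.71, 0.52, 0.37, 0.27, 0.2, 0.14
lx·mx for x ≥ 4: 0.972, 0.6, 0.28 → sum = 1.852
V_4 = 1.852 / l_4 = 1.852 / 0.27 = 6.859259… → 6.86

6.86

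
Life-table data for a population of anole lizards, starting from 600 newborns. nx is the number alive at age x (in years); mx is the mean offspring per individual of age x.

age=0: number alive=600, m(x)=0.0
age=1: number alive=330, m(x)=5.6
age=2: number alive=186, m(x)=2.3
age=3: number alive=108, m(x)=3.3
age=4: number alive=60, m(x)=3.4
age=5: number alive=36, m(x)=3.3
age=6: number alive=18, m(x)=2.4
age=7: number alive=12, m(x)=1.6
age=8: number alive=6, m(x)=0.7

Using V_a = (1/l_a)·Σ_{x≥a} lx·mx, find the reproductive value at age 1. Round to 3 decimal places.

lx = nx/n0 = nx/600: 1, 0.55, 0.31, 0.18, 0.1, 0.06, 0.03, 0.02, 0.01
lx·mx for x ≥ 1: 3.08, 0.713, 0.594, 0.34, 0.198, 0.072, 0.032, 0.007 → sum = 5.036
V_1 = 5.036 / l_1 = 5.036 / 0.55 = 9.156364… → 9.156

9.156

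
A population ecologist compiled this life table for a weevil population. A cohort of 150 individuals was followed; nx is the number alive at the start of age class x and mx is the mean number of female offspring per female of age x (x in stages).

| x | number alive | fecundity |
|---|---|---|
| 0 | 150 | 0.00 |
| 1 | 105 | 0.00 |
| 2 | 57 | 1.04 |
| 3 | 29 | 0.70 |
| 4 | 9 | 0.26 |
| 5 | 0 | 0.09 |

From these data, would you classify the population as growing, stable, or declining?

declining

lx = nx/n0 = nx/150: 1, 0.7, 0.38, 0.19333…, 0.06, 0
R0 = Σ lx·mx = 0 + 0 + 0.3952 + 0.135333… + 0.0156 + 0 = 0.546133…
R0 < 1, so the population is declining.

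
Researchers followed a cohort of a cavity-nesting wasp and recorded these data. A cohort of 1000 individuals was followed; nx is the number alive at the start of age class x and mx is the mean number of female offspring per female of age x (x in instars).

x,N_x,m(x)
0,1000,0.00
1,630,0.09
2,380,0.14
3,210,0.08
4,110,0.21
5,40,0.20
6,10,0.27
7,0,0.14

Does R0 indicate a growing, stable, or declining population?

lx = nx/n0 = nx/1000: 1, 0.63, 0.38, 0.21, 0.11, 0.04, 0.01, 0
R0 = Σ lx·mx = 0 + 0.0567 + 0.0532 + 0.0168 + 0.0231 + 0.008 + 0.0027 + 0 = 0.1605
R0 < 1, so the population is declining.

declining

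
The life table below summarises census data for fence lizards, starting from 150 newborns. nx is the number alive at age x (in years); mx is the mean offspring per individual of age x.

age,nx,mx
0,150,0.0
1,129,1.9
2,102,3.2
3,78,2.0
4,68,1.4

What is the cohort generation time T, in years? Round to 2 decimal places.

2.12

lx = nx/n0 = nx/150: 1, 0.86, 0.68, 0.52, 0.45333…
lx·mx: 0, 1.634, 2.176, 1.04, 0.634667… → R0 = 5.484667…
x·lx·mx: 0, 1.634, 4.352, 3.12, 2.538667… → Σ = 11.644667…
T = 11.644667… / 5.484667… = 2.123131… → 2.12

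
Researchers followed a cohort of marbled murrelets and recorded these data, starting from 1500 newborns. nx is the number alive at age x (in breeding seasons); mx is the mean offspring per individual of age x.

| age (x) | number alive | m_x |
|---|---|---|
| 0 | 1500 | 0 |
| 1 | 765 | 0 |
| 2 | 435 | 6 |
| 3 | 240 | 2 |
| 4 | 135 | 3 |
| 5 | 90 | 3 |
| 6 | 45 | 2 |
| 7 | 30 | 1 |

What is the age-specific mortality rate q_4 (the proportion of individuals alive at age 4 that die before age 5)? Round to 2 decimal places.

0.33

lx = nx/n0 = nx/1500: 1, 0.51, 0.29, 0.16, 0.09, 0.06, 0.03, 0.02
q_4 = (l_4 − l_5) / l_4 = (0.09 − 0.06) / 0.09
     = 0.03 / 0.09 = 0.333333… → 0.33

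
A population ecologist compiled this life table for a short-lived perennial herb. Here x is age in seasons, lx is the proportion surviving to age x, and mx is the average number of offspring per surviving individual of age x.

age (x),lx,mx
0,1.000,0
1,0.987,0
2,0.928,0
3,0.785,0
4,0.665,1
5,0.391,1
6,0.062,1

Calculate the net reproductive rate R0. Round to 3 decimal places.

1.118

lx·mx by age: 0, 0, 0, 0, 0.665, 0.391, 0.062
R0 = Σ lx·mx = 1.118 → 1.118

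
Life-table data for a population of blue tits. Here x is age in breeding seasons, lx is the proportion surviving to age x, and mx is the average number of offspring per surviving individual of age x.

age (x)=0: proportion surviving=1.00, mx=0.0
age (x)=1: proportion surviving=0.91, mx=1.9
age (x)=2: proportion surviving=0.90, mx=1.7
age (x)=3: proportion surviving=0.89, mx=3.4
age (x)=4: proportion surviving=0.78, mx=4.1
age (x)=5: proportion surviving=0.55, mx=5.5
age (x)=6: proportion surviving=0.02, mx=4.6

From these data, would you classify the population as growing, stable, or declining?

growing

R0 = Σ lx·mx = 0 + 1.729 + 1.53 + 3.026 + 3.198 + 3.025 + 0.092 = 12.6
R0 > 1, so the population is growing.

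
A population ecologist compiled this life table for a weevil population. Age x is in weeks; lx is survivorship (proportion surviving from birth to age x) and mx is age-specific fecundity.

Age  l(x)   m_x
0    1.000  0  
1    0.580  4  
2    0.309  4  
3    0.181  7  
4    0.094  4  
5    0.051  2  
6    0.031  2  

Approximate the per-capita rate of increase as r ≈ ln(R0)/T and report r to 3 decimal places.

0.820

R0 = Σ lx·mx = 0 + 2.32 + 1.236 + 1.267 + 0.376 + 0.102 + 0.062 = 5.363
Σ x·lx·mx = 10.979; T = 10.979/5.363 = 2.04718…
r ≈ ln(R0)/T = ln(5.363)/2.04718… = 0.82041… → 0.820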